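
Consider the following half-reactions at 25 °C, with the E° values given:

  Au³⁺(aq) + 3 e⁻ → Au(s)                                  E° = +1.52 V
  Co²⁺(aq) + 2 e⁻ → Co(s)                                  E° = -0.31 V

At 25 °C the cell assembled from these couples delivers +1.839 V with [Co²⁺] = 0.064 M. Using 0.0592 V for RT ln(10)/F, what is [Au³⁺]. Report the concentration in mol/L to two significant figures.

Au³⁺/Au is the cathode, Co²⁺/Co the anode: E°cell = +1.83 V, n = 6.
Overall reaction: 2 Au³⁺(aq) + 3 Co(s) → 2 Au(s) + 3 Co²⁺(aq); Q = [Co²⁺]^3/[Au³⁺]^2.
From E = E° − (0.0592/n) log Q: log Q = (E° − E)·n/0.0592 = (+1.83 − (+1.839))·6/0.0592 = -0.9122.
So 2·log[Au³⁺] = 3·log(0.064) − log Q = -3.5815 − (-0.9122) = -2.6693; log[Au³⁺] = -2.6693 / 2 = -1.3346; [Au³⁺] = 10^(-1.3346) ≈ 0.046 M.

0.046 M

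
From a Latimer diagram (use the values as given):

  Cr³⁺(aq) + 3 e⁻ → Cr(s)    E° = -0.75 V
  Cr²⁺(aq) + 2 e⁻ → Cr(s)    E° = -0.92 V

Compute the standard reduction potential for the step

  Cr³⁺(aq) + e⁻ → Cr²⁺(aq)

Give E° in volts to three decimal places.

Sequential free energies add, so n₃E°₃ = n₁E°₁ + n₂E°₂.
With n₃ = 3, and the known step contributing 2×(-0.92) V, the unknown satisfies 1·E° = 3×(-0.75) − 2×(-0.92) = -0.410.
E° = -0.410 / 1 = -0.410 V.

-0.410 V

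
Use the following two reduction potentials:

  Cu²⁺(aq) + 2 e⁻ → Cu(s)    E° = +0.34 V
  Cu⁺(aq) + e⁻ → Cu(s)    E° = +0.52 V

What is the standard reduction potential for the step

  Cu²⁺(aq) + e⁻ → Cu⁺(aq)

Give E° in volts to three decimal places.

+0.160 V

Sequential free energies add, so n₃E°₃ = n₁E°₁ + n₂E°₂.
With n₃ = 2, and the known step contributing 1×(+0.52) V, the unknown satisfies 1·E° = 2×(+0.34) − 1×(+0.52) = +0.160.
E° = +0.160 / 1 = +0.160 V.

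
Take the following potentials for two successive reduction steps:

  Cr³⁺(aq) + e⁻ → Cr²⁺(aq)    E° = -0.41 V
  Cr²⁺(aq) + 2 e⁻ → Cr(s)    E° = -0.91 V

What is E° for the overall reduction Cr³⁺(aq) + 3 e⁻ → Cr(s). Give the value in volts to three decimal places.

-0.743 V

Standard free energies of sequential steps add: ΔG°₃ = ΔG°₁ + ΔG°₂, so n₃E°₃ = n₁E°₁ + n₂E°₂.
E°₃ = (1×-0.41 + 2×-0.91) / 3 = (-2.230) / 3 = -0.743 V.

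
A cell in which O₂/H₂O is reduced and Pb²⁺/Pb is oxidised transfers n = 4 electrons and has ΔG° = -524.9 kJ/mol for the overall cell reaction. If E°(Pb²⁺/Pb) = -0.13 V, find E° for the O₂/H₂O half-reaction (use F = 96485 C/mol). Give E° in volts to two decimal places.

E°cell = −ΔG°/(nF) = −(-524.9×10³)/((4)(96485)) = +1.360 V.
Since O₂/H₂O is the cathode and Pb²⁺/Pb the anode, E°cell = E°(O₂/H₂O) − E°(Pb²⁺/Pb).
So E°(O₂/H₂O) = E°cell + E°(Pb²⁺/Pb) = +1.360 + (-0.13) = +1.23 V.

+1.23 V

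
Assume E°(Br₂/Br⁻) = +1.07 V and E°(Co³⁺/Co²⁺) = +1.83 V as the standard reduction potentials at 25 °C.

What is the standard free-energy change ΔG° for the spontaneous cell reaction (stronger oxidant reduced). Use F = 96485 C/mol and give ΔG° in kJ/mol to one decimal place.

-146.7 kJ/mol

Co³⁺/Co²⁺ (E° = +1.83 V) is the cathode; Br₂/Br⁻ (E° = +1.07 V) is the anode, so E°cell = +0.76 V.
Balancing electrons gives n = 2 (lcm of 1 and 2).
ΔG° = −nFE° = −(2)(96485)(+0.76) = -146,657 J = -146.7 kJ/mol.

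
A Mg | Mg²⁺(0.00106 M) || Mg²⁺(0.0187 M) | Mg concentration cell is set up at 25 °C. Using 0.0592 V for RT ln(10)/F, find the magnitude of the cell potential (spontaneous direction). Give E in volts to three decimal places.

+0.037 V

For a concentration cell E°cell = 0. The 0.0187 M side is the cathode (reduction is favoured where [Mg²⁺] is higher).
With n = 2, E = −(0.0592/2) log([Mg²⁺]ₐₙ/[Mg²⁺]꜀ₐₜ) = −(0.0592/2) log(0.00106/0.0187) = −(0.0592/2)(-1.247) = +0.037 V.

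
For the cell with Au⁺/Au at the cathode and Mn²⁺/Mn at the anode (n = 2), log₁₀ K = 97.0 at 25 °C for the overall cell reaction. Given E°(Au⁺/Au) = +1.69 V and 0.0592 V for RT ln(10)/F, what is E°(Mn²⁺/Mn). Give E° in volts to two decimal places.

E°cell = (0.0592/n)·log K = (0.0592/2)(97.0) = +2.871 V.
Since Au⁺/Au is the cathode and Mn²⁺/Mn the anode, E°cell = E°(Au⁺/Au) − E°(Mn²⁺/Mn).
So E°(Mn²⁺/Mn) = E°(Au⁺/Au) − E°cell = (+1.69) − (+2.871) = -1.18 V.

-1.18 V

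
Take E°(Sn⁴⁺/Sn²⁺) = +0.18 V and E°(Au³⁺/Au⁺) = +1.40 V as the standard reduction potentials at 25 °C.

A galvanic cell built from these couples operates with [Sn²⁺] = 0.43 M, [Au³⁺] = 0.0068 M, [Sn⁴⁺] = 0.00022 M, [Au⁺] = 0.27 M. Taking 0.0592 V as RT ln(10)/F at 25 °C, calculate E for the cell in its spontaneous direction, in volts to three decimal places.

+1.270 V

Au³⁺/Au⁺ is the cathode (higher E°), Sn⁴⁺/Sn²⁺ the anode: E°cell = +1.40 − (+0.18) = +1.22 V, n = 2.
Overall: Au³⁺(aq) + Sn²⁺(aq) → Au⁺(aq) + Sn⁴⁺(aq)
Q = [Au⁺]·[Sn⁴⁺] / ([Au³⁺]·[Sn²⁺]); log Q = -1.692.
E = E° − (0.0592/n) log Q = +1.22 − (0.0592/2)(-1.692) = +1.270 V.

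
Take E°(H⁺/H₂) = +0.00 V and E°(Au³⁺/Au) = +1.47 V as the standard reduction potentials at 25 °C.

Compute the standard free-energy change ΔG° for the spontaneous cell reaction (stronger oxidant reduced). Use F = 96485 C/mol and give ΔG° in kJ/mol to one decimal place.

Au³⁺/Au (E° = +1.47 V) is the cathode; H⁺/H₂ (E° = +0.00 V) is the anode, so E°cell = +1.47 V.
Balancing electrons gives n = 6 (lcm of 3 and 2).
ΔG° = −nFE° = −(6)(96485)(+1.47) = -850,998 J = -851.0 kJ/mol.

-851.0 kJ/mol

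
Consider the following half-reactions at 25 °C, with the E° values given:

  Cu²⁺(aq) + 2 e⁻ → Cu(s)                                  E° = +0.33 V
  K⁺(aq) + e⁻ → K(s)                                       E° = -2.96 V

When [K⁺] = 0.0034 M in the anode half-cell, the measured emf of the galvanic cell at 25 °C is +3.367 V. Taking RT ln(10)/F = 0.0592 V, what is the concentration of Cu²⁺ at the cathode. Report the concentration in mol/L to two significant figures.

0.0046 M

Cu²⁺/Cu is the cathode, K⁺/K the anode: E°cell = +3.29 V, n = 2.
Overall reaction: Cu²⁺(aq) + 2 K(s) → Cu(s) + 2 K⁺(aq); Q = [K⁺]^2/[Cu²⁺]^1.
From E = E° − (0.0592/n) log Q: log Q = (E° − E)·n/0.0592 = (+3.29 − (+3.367))·2/0.0592 = -2.6014.
So 1·log[Cu²⁺] = 2·log(0.0034) − log Q = -4.9370 − (-2.6014) = -2.3356; [Cu²⁺] = 10^(-2.3356) ≈ 0.0046 M.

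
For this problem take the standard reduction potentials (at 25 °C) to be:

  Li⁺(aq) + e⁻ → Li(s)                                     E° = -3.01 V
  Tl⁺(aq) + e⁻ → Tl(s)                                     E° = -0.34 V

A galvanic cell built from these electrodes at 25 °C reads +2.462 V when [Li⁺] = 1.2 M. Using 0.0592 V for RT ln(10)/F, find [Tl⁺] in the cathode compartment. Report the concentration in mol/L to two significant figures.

Tl⁺/Tl is the cathode, Li⁺/Li the anode: E°cell = +2.67 V, n = 1.
Overall reaction: Tl⁺(aq) + Li(s) → Tl(s) + Li⁺(aq); Q = [Li⁺]^1/[Tl⁺]^1.
From E = E° − (0.0592/n) log Q: log Q = (E° − E)·n/0.0592 = (+2.67 − (+2.462))·1/0.0592 = 3.5135.
So 1·log[Tl⁺] = 1·log(1.2) − log Q = 0.0792 − (3.5135) = -3.4343; [Tl⁺] = 10^(-3.4343) ≈ 0.00037 M.

0.00037 M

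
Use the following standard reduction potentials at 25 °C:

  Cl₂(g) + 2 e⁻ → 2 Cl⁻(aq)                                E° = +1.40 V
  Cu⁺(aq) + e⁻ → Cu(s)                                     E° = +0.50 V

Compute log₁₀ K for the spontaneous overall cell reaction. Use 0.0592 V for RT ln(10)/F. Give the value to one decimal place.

30.4

Cathode: Cl₂/Cl⁻; anode: Cu⁺/Cu. E°cell = +0.90 V, n = 2.
log K = nE°cell / 0.0592 = (2)(+0.90) / 0.0592 = 30.4.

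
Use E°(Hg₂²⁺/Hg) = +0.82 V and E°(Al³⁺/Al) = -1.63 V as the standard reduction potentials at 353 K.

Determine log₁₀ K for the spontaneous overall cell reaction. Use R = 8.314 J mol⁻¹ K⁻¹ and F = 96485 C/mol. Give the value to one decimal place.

Cathode: Hg₂²⁺/Hg; anode: Al³⁺/Al. E°cell = (+0.82) − (-1.63) = +2.45 V, with n = 6.
ΔG° = −nFE° = −RT ln K, so ln K = nFE°/(RT) = (6)(96485)(+2.45) / ((8.314)(353)) = 483.273.
log₁₀ K = 483.273 / ln 10 = 209.9.

209.9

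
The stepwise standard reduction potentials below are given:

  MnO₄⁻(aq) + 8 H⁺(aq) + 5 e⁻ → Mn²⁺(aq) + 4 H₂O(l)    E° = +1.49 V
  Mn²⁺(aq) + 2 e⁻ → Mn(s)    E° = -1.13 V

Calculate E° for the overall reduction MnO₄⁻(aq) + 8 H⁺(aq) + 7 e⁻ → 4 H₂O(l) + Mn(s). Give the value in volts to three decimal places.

+0.741 V

Since ΔG° = −nFE° is additive over sequential reductions, n₃E°₃ = n₁E°₁ + n₂E°₂.
E°₃ = (5×+1.49 + 2×-1.13) / 7 = (+5.190) / 7 = +0.741 V.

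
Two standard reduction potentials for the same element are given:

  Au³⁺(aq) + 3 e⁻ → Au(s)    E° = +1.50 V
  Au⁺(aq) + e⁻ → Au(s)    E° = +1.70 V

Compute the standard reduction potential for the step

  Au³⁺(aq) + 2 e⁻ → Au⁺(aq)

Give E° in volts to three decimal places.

+1.400 V

Sequential free energies add, so n₃E°₃ = n₁E°₁ + n₂E°₂.
With n₃ = 3, and the known step contributing 1×(+1.70) V, the unknown satisfies 2·E° = 3×(+1.50) − 1×(+1.70) = +2.800.
E° = +2.800 / 2 = +1.400 V.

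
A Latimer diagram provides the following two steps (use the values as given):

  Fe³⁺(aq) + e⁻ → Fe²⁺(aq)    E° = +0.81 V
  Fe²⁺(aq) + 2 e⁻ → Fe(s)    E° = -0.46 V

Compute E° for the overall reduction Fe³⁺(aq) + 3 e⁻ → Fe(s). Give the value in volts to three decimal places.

Standard free energies of sequential steps add: ΔG°₃ = ΔG°₁ + ΔG°₂, so n₃E°₃ = n₁E°₁ + n₂E°₂.
E°₃ = (1×+0.81 + 2×-0.46) / 3 = (-0.110) / 3 = -0.037 V.

-0.037 V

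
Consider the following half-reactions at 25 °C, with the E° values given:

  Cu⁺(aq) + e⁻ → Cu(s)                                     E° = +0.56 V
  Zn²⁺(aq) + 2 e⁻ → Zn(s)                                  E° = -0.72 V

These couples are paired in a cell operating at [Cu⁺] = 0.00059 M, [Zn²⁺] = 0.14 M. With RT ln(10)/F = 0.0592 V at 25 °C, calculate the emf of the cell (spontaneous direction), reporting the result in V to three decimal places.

Cu⁺/Cu is the cathode (higher E°), Zn²⁺/Zn the anode: E°cell = +0.56 − (-0.72) = +1.28 V, n = 2.
Overall: 2 Cu⁺(aq) + Zn(s) → 2 Cu(s) + Zn²⁺(aq)
Q = [Zn²⁺] / ([Cu⁺]^2); log Q = 5.604.
E = E° − (0.0592/n) log Q = +1.28 − (0.0592/2)(5.604) = +1.114 V.

+1.114 V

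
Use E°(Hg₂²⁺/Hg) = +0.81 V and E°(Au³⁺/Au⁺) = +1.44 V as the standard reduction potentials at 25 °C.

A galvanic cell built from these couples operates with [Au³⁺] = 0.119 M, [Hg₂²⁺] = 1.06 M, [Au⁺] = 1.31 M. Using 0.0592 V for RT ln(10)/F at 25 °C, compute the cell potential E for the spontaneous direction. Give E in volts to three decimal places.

Au³⁺/Au⁺ is the cathode (higher E°), Hg₂²⁺/Hg the anode: E°cell = +1.44 − (+0.81) = +0.63 V, n = 2.
Overall: Au³⁺(aq) + 2 Hg(l) → Au⁺(aq) + Hg₂²⁺(aq)
Q = [Au⁺]·[Hg₂²⁺] / ([Au³⁺]); log Q = 1.067.
E = E° − (0.0592/n) log Q = +0.63 − (0.0592/2)(1.067) = +0.598 V.

+0.598 V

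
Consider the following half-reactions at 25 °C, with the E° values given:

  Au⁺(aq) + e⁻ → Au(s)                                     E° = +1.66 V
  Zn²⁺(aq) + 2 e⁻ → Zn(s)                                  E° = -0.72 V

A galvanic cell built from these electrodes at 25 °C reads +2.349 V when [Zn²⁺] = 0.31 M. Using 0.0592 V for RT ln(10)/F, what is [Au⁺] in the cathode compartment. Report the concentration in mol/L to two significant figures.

0.17 M

Au⁺/Au is the cathode, Zn²⁺/Zn the anode: E°cell = +2.38 V, n = 2.
Overall reaction: 2 Au⁺(aq) + Zn(s) → 2 Au(s) + Zn²⁺(aq); Q = [Zn²⁺]^1/[Au⁺]^2.
From E = E° − (0.0592/n) log Q: log Q = (E° − E)·n/0.0592 = (+2.38 − (+2.349))·2/0.0592 = 1.0473.
So 2·log[Au⁺] = 1·log(0.31) − log Q = -0.5086 − (1.0473) = -1.5559; log[Au⁺] = -1.5559 / 2 = -0.7780; [Au⁺] = 10^(-0.7780) ≈ 0.17 M.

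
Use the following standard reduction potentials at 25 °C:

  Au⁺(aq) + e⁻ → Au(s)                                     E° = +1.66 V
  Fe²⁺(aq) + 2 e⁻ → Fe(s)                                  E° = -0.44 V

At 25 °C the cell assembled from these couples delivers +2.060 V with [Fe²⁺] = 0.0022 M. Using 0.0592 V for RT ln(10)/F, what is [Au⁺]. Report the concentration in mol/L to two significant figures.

0.0099 M

Au⁺/Au is the cathode, Fe²⁺/Fe the anode: E°cell = +2.10 V, n = 2.
Overall reaction: 2 Au⁺(aq) + Fe(s) → 2 Au(s) + Fe²⁺(aq); Q = [Fe²⁺]^1/[Au⁺]^2.
From E = E° − (0.0592/n) log Q: log Q = (E° − E)·n/0.0592 = (+2.10 − (+2.060))·2/0.0592 = 1.3514.
So 2·log[Au⁺] = 1·log(0.0022) − log Q = -2.6576 − (1.3514) = -4.0090; log[Au⁺] = -4.0090 / 2 = -2.0045; [Au⁺] = 10^(-2.0045) ≈ 0.0099 M.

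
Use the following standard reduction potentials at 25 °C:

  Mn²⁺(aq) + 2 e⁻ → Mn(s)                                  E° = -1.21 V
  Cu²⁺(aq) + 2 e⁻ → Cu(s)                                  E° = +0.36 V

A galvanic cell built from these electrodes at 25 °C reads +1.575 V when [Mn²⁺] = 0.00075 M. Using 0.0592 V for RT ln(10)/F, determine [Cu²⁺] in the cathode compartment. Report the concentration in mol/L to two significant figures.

Cu²⁺/Cu is the cathode, Mn²⁺/Mn the anode: E°cell = +1.57 V, n = 2.
Overall reaction: Cu²⁺(aq) + Mn(s) → Cu(s) + Mn²⁺(aq); Q = [Mn²⁺]^1/[Cu²⁺]^1.
From E = E° − (0.0592/n) log Q: log Q = (E° − E)·n/0.0592 = (+1.57 − (+1.575))·2/0.0592 = -0.1689.
So 1·log[Cu²⁺] = 1·log(0.00075) − log Q = -3.1249 − (-0.1689) = -2.9560; [Cu²⁺] = 10^(-2.9560) ≈ 0.0011 M.

0.0011 M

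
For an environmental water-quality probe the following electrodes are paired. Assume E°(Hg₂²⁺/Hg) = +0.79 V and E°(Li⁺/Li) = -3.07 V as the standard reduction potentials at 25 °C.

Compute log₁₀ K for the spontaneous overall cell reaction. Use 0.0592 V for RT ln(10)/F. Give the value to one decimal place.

Cathode: Hg₂²⁺/Hg; anode: Li⁺/Li. E°cell = +3.86 V, n = 2.
log K = nE°cell / 0.0592 = (2)(+3.86) / 0.0592 = 130.4.

130.4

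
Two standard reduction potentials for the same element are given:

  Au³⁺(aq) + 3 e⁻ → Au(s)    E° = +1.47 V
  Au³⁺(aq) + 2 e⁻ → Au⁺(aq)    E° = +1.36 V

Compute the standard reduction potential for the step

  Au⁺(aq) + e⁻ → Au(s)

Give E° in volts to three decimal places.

+1.690 V

Sequential free energies add, so n₃E°₃ = n₁E°₁ + n₂E°₂.
With n₃ = 3, and the known step contributing 2×(+1.36) V, the unknown satisfies 1·E° = 3×(+1.47) − 2×(+1.36) = +1.690.
E° = +1.690 / 1 = +1.690 V.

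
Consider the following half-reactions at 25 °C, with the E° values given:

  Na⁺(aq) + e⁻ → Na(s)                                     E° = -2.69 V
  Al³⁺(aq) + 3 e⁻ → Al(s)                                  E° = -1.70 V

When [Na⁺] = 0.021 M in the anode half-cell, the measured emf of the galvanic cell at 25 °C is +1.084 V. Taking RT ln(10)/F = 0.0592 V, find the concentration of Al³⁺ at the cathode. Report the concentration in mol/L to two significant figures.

Al³⁺/Al is the cathode, Na⁺/Na the anode: E°cell = +0.99 V, n = 3.
Overall reaction: Al³⁺(aq) + 3 Na(s) → Al(s) + 3 Na⁺(aq); Q = [Na⁺]^3/[Al³⁺]^1.
From E = E° − (0.0592/n) log Q: log Q = (E° − E)·n/0.0592 = (+0.99 − (+1.084))·3/0.0592 = -4.7635.
So 1·log[Al³⁺] = 3·log(0.021) − log Q = -5.0333 − (-4.7635) = -0.2698; [Al³⁺] = 10^(-0.2698) ≈ 0.54 M.

0.54 M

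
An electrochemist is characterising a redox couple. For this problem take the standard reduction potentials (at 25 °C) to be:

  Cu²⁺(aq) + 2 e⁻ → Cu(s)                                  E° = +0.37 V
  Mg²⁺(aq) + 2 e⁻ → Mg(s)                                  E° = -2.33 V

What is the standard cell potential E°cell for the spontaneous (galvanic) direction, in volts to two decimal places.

The Cu²⁺/Cu couple has the higher reduction potential, so it is the cathode; Mg²⁺/Mg is oxidised at the anode.
E°cell = E°(cathode) − E°(anode) = (+0.37) − (-2.33) = +2.70 V.

+2.70 V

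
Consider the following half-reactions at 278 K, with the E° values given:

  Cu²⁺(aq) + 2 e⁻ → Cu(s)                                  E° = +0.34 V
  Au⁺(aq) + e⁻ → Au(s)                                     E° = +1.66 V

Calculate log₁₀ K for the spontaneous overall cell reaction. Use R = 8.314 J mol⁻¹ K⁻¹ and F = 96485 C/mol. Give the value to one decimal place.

47.9

Cathode: Au⁺/Au; anode: Cu²⁺/Cu. E°cell = (+1.66) − (+0.34) = +1.32 V, with n = 2.
ΔG° = −nFE° = −RT ln K, so ln K = nFE°/(RT) = (2)(96485)(+1.32) / ((8.314)(278)) = 110.207.
log₁₀ K = 110.207 / ln 10 = 47.9.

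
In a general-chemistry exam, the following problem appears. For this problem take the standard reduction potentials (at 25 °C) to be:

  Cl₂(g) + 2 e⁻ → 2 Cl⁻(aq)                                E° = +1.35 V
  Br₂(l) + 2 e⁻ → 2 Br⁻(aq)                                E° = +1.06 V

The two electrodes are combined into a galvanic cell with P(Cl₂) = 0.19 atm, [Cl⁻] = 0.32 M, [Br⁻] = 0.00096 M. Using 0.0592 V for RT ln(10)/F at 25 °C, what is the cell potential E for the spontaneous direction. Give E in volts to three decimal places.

Cl₂/Cl⁻ is the cathode (higher E°), Br₂/Br⁻ the anode: E°cell = +1.35 − (+1.06) = +0.29 V, n = 2.
Overall: Cl₂(g) + 2 Br⁻(aq) → 2 Cl⁻(aq) + Br₂(l)
Q = [Cl⁻]^2 / (P(Cl₂)·[Br⁻]^2); log Q = 5.767.
E = E° − (0.0592/n) log Q = +0.29 − (0.0592/2)(5.767) = +0.119 V.

+0.119 V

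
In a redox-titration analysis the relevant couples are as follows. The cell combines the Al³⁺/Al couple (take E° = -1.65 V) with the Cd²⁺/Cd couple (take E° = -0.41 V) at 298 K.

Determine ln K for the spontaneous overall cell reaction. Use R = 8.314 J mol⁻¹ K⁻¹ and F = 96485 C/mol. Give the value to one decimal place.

289.7

Cathode: Cd²⁺/Cd; anode: Al³⁺/Al. E°cell = (-0.41) − (-1.65) = +1.24 V, with n = 6.
ΔG° = −nFE° = −RT ln K, so ln K = nFE°/(RT) = (6)(96485)(+1.24) / ((8.314)(298)) = 289.739.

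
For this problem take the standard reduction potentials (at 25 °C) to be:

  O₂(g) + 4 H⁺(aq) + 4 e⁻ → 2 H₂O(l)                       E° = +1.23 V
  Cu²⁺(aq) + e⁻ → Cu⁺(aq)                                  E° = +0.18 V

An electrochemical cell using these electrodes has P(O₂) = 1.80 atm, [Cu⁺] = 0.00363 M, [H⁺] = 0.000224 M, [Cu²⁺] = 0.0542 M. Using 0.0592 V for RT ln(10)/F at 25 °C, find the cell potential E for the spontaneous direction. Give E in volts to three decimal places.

+0.768 V

O₂/H₂O is the cathode (higher E°), Cu²⁺/Cu⁺ the anode: E°cell = +1.23 − (+0.18) = +1.05 V, n = 4.
Overall: O₂(g) + 4 H⁺(aq) + 4 Cu⁺(aq) → 2 H₂O(l) + 4 Cu²⁺(aq)
Q = [Cu²⁺]^4 / (P(O₂)·[H⁺]^4·[Cu⁺]^4); log Q = 19.040.
E = E° − (0.0592/n) log Q = +1.05 − (0.0592/4)(19.040) = +0.768 V.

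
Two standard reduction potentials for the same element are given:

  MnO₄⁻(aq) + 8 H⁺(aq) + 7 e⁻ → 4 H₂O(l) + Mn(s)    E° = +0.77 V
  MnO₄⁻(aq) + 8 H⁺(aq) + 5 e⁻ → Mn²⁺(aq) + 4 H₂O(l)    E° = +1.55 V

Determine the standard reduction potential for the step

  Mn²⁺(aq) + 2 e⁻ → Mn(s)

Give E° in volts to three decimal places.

Sequential free energies add, so n₃E°₃ = n₁E°₁ + n₂E°₂.
With n₃ = 7, and the known step contributing 5×(+1.55) V, the unknown satisfies 2·E° = 7×(+0.77) − 5×(+1.55) = -2.360.
E° = -2.360 / 2 = -1.180 V.

-1.180 V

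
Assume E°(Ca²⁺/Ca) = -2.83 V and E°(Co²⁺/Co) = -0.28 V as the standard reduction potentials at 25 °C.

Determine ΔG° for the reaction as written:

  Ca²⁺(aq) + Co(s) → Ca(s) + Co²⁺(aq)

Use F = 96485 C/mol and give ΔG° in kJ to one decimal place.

+492.1 kJ

As written, Ca²⁺/Ca is reduced (cathode) and Co²⁺/Co is oxidised (anode), so E°cell = (-2.83) − (-0.28) = -2.55 V.
Balancing electrons gives n = 2.
ΔG° = −nFE° = −(2)(96485)(-2.55) = 492,073 J = +492.1 kJ.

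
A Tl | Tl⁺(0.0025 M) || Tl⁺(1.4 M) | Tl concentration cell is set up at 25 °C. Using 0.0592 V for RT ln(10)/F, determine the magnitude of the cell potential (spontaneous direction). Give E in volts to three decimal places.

+0.163 V

For a concentration cell E°cell = 0. The 1.4 M side is the cathode (reduction is favoured where [Tl⁺] is higher).
With n = 1, E = −(0.0592/1) log([Tl⁺]ₐₙ/[Tl⁺]꜀ₐₜ) = −(0.0592/1) log(0.0025/1.4) = −(0.0592/1)(-2.748) = +0.163 V.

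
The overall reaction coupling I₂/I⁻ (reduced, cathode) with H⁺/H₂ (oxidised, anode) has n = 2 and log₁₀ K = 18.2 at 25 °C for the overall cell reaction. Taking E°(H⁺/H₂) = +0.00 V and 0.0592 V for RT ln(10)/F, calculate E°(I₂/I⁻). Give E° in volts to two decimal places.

+0.54 V

E°cell = (0.0592/n)·log K = (0.0592/2)(18.2) = +0.539 V.
Since I₂/I⁻ is the cathode and H⁺/H₂ the anode, E°cell = E°(I₂/I⁻) − E°(H⁺/H₂).
So E°(I₂/I⁻) = E°cell + E°(H⁺/H₂) = +0.539 + (+0.00) = +0.54 V.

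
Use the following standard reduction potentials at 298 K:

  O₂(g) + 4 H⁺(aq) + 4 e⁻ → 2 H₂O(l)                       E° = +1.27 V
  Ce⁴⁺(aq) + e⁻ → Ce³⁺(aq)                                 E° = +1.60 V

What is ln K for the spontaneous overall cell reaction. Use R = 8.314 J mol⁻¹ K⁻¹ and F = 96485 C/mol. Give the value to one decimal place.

51.4

Cathode: Ce⁴⁺/Ce³⁺; anode: O₂/H₂O. E°cell = (+1.60) − (+1.27) = +0.33 V, with n = 4.
ΔG° = −nFE° = −RT ln K, so ln K = nFE°/(RT) = (4)(96485)(+0.33) / ((8.314)(298)) = 51.405.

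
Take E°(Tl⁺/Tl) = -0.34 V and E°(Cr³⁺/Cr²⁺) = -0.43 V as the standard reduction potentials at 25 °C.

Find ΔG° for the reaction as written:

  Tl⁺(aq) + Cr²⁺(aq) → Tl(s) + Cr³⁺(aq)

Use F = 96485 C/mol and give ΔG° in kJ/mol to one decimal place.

As written, Tl⁺/Tl is reduced (cathode) and Cr³⁺/Cr²⁺ is oxidised (anode), so E°cell = (-0.34) − (-0.43) = +0.09 V.
Balancing electrons gives n = 1.
ΔG° = −nFE° = −(1)(96485)(+0.09) = -8,684 J = -8.7 kJ/mol.

-8.7 kJ/mol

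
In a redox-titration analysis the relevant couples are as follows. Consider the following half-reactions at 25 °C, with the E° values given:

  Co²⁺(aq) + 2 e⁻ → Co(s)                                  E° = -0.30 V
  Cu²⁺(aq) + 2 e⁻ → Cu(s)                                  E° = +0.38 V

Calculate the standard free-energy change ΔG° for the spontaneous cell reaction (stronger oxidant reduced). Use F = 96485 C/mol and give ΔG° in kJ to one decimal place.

Cu²⁺/Cu (E° = +0.38 V) is the cathode; Co²⁺/Co (E° = -0.30 V) is the anode, so E°cell = +0.68 V.
Balancing electrons gives n = 2 (lcm of 2 and 2).
ΔG° = −nFE° = −(2)(96485)(+0.68) = -131,220 J = -131.2 kJ.

-131.2 kJ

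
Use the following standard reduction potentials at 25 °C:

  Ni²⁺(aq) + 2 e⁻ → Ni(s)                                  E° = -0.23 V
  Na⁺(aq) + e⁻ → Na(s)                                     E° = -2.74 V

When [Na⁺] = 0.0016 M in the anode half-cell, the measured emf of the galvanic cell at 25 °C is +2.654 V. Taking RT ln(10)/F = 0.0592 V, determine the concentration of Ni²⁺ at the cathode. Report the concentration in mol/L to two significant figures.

Ni²⁺/Ni is the cathode, Na⁺/Na the anode: E°cell = +2.51 V, n = 2.
Overall reaction: Ni²⁺(aq) + 2 Na(s) → Ni(s) + 2 Na⁺(aq); Q = [Na⁺]^2/[Ni²⁺]^1.
From E = E° − (0.0592/n) log Q: log Q = (E° − E)·n/0.0592 = (+2.51 − (+2.654))·2/0.0592 = -4.8649.
So 1·log[Ni²⁺] = 2·log(0.0016) − log Q = -5.5918 − (-4.8649) = -0.7269; [Ni²⁺] = 10^(-0.7269) ≈ 0.19 M.

0.19 M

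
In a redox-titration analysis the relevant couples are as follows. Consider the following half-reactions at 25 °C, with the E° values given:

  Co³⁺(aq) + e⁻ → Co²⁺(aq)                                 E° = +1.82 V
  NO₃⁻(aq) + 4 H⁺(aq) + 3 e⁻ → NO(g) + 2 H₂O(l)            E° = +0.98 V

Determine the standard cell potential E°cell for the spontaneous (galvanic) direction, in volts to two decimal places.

+0.84 V

The Co³⁺/Co²⁺ couple has the higher reduction potential, so it is the cathode; NO₃⁻/NO is oxidised at the anode.
E°cell = E°(cathode) − E°(anode) = (+1.82) − (+0.98) = +0.84 V.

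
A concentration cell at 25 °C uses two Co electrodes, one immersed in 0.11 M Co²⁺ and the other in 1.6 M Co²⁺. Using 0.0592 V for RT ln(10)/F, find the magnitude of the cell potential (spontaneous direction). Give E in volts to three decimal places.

For a concentration cell E°cell = 0. The 1.6 M side is the cathode (reduction is favoured where [Co²⁺] is higher).
With n = 2, E = −(0.0592/2) log([Co²⁺]ₐₙ/[Co²⁺]꜀ₐₜ) = −(0.0592/2) log(0.11/1.6) = −(0.0592/2)(-1.163) = +0.034 V.

+0.034 V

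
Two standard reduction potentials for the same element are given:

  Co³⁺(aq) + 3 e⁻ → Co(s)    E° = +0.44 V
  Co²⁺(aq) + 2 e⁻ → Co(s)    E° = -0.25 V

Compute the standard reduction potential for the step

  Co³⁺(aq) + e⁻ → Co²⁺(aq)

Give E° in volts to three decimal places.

Sequential free energies add, so n₃E°₃ = n₁E°₁ + n₂E°₂.
With n₃ = 3, and the known step contributing 2×(-0.25) V, the unknown satisfies 1·E° = 3×(+0.44) − 2×(-0.25) = +1.820.
E° = +1.820 / 1 = +1.820 V.

+1.820 V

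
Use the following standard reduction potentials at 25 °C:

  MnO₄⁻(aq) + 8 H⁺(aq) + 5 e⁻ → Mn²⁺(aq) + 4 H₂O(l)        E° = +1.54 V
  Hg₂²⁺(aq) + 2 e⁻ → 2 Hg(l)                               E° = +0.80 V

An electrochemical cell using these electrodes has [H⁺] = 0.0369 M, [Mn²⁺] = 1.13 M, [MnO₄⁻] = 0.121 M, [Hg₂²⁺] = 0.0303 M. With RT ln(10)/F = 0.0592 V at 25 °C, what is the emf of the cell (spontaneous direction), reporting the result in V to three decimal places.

MnO₄⁻/Mn²⁺ is the cathode (higher E°), Hg₂²⁺/Hg the anode: E°cell = +1.54 − (+0.80) = +0.74 V, n = 10.
Overall: 2 MnO₄⁻(aq) + 16 H⁺(aq) + 10 Hg(l) → 2 Mn²⁺(aq) + 8 H₂O(l) + 5 Hg₂²⁺(aq)
Q = [Mn²⁺]^2·[Hg₂²⁺]^5 / ([MnO₄⁻]^2·[H⁺]^16); log Q = 17.275.
E = E° − (0.0592/n) log Q = +0.74 − (0.0592/10)(17.275) = +0.638 V.

+0.638 V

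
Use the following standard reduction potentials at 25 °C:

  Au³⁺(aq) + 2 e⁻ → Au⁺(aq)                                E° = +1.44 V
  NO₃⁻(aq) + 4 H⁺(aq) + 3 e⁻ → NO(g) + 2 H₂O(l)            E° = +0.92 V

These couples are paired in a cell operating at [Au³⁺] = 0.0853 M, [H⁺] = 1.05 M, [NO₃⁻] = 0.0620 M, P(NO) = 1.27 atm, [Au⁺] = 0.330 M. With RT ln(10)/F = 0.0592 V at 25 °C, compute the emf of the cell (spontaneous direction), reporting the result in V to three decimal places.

Au³⁺/Au⁺ is the cathode (higher E°), NO₃⁻/NO the anode: E°cell = +1.44 − (+0.92) = +0.52 V, n = 6.
Overall: 3 Au³⁺(aq) + 2 NO(g) + 4 H₂O(l) → 3 Au⁺(aq) + 2 NO₃⁻(aq) + 8 H⁺(aq)
Q = [Au⁺]^3·[NO₃⁻]^2·[H⁺]^8 / ([Au³⁺]^3·P(NO)^2); log Q = -0.691.
E = E° − (0.0592/n) log Q = +0.52 − (0.0592/6)(-0.691) = +0.527 V.

+0.527 V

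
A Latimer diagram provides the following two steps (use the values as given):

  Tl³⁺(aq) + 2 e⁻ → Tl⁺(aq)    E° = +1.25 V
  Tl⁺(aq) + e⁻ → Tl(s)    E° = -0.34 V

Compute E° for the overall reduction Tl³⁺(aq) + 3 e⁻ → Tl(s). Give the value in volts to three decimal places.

Since ΔG° = −nFE° is additive over sequential reductions, n₃E°₃ = n₁E°₁ + n₂E°₂.
E°₃ = (2×+1.25 + 1×-0.34) / 3 = (+2.160) / 3 = +0.720 V.

+0.720 V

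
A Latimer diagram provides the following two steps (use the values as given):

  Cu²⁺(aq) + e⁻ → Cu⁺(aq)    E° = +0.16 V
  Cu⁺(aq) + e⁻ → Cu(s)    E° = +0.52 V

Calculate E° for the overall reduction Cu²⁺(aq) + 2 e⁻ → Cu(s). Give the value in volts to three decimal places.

+0.340 V

Since ΔG° = −nFE° is additive over sequential reductions, n₃E°₃ = n₁E°₁ + n₂E°₂.
E°₃ = (1×+0.16 + 1×+0.52) / 2 = (+0.680) / 2 = +0.340 V.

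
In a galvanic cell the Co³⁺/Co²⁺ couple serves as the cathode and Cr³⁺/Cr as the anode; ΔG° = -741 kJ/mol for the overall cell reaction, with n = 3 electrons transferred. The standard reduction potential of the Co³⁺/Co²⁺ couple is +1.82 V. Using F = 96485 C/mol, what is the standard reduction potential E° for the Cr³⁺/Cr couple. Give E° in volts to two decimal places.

-0.74 V

E°cell = −ΔG°/(nF) = −(-741×10³)/((3)(96485)) = +2.560 V.
Since Co³⁺/Co²⁺ is the cathode and Cr³⁺/Cr the anode, E°cell = E°(Co³⁺/Co²⁺) − E°(Cr³⁺/Cr).
So E°(Cr³⁺/Cr) = E°(Co³⁺/Co²⁺) − E°cell = (+1.82) − (+2.560) = -0.74 V.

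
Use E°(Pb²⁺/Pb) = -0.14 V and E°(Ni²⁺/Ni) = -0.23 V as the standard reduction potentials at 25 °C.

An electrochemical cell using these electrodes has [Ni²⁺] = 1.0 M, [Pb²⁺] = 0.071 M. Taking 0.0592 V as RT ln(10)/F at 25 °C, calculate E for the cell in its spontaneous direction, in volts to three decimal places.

+0.056 V

Pb²⁺/Pb is the cathode (higher E°), Ni²⁺/Ni the anode: E°cell = -0.14 − (-0.23) = +0.09 V, n = 2.
Overall: Pb²⁺(aq) + Ni(s) → Pb(s) + Ni²⁺(aq)
Q = [Ni²⁺] / ([Pb²⁺]); log Q = 1.149.
E = E° − (0.0592/n) log Q = +0.09 − (0.0592/2)(1.149) = +0.056 V.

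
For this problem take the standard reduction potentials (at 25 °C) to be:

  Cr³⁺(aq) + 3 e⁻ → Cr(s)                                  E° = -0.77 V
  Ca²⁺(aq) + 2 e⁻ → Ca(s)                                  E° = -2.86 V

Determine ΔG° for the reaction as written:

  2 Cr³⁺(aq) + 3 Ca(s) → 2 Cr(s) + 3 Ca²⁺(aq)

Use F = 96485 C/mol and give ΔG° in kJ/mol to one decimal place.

As written, Cr³⁺/Cr is reduced (cathode) and Ca²⁺/Ca is oxidised (anode), so E°cell = (-0.77) − (-2.86) = +2.09 V.
Balancing electrons gives n = 6.
ΔG° = −nFE° = −(6)(96485)(+2.09) = -1,209,922 J = -1209.9 kJ/mol.

-1209.9 kJ/mol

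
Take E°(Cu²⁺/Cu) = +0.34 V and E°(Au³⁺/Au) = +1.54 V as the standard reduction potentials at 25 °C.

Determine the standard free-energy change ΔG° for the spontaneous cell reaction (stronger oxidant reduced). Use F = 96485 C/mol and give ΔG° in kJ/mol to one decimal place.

-694.7 kJ/mol

Au³⁺/Au (E° = +1.54 V) is the cathode; Cu²⁺/Cu (E° = +0.34 V) is the anode, so E°cell = +1.20 V.
Balancing electrons gives n = 6 (lcm of 3 and 2).
ΔG° = −nFE° = −(6)(96485)(+1.20) = -694,692 J = -694.7 kJ/mol.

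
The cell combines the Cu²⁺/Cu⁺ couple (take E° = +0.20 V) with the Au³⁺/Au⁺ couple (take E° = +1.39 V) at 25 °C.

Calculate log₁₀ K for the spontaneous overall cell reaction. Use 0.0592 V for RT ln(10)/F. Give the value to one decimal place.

40.2

Cathode: Au³⁺/Au⁺; anode: Cu²⁺/Cu⁺. E°cell = +1.19 V, n = 2.
log K = nE°cell / 0.0592 = (2)(+1.19) / 0.0592 = 40.2.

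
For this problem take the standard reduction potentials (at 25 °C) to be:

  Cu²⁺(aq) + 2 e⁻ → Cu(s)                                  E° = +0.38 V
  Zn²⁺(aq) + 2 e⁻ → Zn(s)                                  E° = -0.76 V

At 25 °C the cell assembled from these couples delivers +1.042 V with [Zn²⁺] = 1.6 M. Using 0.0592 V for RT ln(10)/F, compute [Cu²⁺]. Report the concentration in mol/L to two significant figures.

0.00078 M

Cu²⁺/Cu is the cathode, Zn²⁺/Zn the anode: E°cell = +1.14 V, n = 2.
Overall reaction: Cu²⁺(aq) + Zn(s) → Cu(s) + Zn²⁺(aq); Q = [Zn²⁺]^1/[Cu²⁺]^1.
From E = E° − (0.0592/n) log Q: log Q = (E° − E)·n/0.0592 = (+1.14 − (+1.042))·2/0.0592 = 3.3108.
So 1·log[Cu²⁺] = 1·log(1.6) − log Q = 0.2041 − (3.3108) = -3.1067; [Cu²⁺] = 10^(-3.1067) ≈ 0.00078 M.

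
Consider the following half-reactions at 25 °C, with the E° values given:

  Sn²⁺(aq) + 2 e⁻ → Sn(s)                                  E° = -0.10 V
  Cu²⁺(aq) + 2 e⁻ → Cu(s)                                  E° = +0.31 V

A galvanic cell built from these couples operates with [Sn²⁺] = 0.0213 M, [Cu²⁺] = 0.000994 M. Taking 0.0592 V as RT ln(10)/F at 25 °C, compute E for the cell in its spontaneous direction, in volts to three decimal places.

Cu²⁺/Cu is the cathode (higher E°), Sn²⁺/Sn the anode: E°cell = +0.31 − (-0.10) = +0.41 V, n = 2.
Overall: Cu²⁺(aq) + Sn(s) → Cu(s) + Sn²⁺(aq)
Q = [Sn²⁺] / ([Cu²⁺]); log Q = 1.331.
E = E° − (0.0592/n) log Q = +0.41 − (0.0592/2)(1.331) = +0.371 V.

+0.371 V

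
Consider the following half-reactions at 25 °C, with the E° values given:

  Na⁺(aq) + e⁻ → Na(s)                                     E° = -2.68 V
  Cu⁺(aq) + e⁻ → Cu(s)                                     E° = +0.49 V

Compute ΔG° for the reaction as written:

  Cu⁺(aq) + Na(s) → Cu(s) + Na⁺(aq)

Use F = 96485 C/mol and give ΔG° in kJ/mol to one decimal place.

-305.9 kJ/mol

As written, Cu⁺/Cu is reduced (cathode) and Na⁺/Na is oxidised (anode), so E°cell = (+0.49) − (-2.68) = +3.17 V.
Balancing electrons gives n = 1.
ΔG° = −nFE° = −(1)(96485)(+3.17) = -305,857 J = -305.9 kJ/mol.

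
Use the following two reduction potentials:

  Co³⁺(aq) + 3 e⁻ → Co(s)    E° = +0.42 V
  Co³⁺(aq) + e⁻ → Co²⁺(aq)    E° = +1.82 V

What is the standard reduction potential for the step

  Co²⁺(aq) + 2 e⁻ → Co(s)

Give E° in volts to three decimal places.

-0.280 V

Sequential free energies add, so n₃E°₃ = n₁E°₁ + n₂E°₂.
With n₃ = 3, and the known step contributing 1×(+1.82) V, the unknown satisfies 2·E° = 3×(+0.42) − 1×(+1.82) = -0.560.
E° = -0.560 / 2 = -0.280 V.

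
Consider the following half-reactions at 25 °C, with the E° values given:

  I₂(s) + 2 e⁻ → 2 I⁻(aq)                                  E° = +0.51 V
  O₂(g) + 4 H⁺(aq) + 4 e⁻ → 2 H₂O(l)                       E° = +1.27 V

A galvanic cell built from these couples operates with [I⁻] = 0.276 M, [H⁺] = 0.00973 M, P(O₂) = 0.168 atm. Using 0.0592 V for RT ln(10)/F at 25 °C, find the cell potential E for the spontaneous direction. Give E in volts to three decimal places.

O₂/H₂O is the cathode (higher E°), I₂/I⁻ the anode: E°cell = +1.27 − (+0.51) = +0.76 V, n = 4.
Overall: O₂(g) + 4 H⁺(aq) + 4 I⁻(aq) → 2 H₂O(l) + 2 I₂(s)
Q = 1 / (P(O₂)·[H⁺]^4·[I⁻]^4); log Q = 11.059.
E = E° − (0.0592/n) log Q = +0.76 − (0.0592/4)(11.059) = +0.596 V.

+0.596 V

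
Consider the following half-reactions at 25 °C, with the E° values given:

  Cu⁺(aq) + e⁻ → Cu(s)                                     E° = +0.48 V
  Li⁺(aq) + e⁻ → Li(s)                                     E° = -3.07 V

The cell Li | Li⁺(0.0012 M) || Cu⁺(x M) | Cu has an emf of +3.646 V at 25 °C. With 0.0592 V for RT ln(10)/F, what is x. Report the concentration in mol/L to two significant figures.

0.050 M

Cu⁺/Cu is the cathode, Li⁺/Li the anode: E°cell = +3.55 V, n = 1.
Overall reaction: Cu⁺(aq) + Li(s) → Cu(s) + Li⁺(aq); Q = [Li⁺]^1/[Cu⁺]^1.
From E = E° − (0.0592/n) log Q: log Q = (E° − E)·n/0.0592 = (+3.55 − (+3.646))·1/0.0592 = -1.6216.
So 1·log[Cu⁺] = 1·log(0.0012) − log Q = -2.9208 − (-1.6216) = -1.2992; [Cu⁺] = 10^(-1.2992) ≈ 0.050 M.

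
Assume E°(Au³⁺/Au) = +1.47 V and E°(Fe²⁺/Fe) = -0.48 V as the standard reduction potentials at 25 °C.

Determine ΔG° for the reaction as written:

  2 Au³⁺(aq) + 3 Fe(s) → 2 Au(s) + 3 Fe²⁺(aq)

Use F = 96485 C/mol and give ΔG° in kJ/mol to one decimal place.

-1128.9 kJ/mol

As written, Au³⁺/Au is reduced (cathode) and Fe²⁺/Fe is oxidised (anode), so E°cell = (+1.47) − (-0.48) = +1.95 V.
Balancing electrons gives n = 6.
ΔG° = −nFE° = −(6)(96485)(+1.95) = -1,128,874 J = -1128.9 kJ/mol.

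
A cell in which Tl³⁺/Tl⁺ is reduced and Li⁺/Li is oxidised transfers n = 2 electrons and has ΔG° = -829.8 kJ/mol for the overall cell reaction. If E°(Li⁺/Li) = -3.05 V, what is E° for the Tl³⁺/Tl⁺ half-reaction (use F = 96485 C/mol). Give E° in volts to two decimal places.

E°cell = −ΔG°/(nF) = −(-829.8×10³)/((2)(96485)) = +4.300 V.
Since Tl³⁺/Tl⁺ is the cathode and Li⁺/Li the anode, E°cell = E°(Tl³⁺/Tl⁺) − E°(Li⁺/Li).
So E°(Tl³⁺/Tl⁺) = E°cell + E°(Li⁺/Li) = +4.300 + (-3.05) = +1.25 V.

+1.25 V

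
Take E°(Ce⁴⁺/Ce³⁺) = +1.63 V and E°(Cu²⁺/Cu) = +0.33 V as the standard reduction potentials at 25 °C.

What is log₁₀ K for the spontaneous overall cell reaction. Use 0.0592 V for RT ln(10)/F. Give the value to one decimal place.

43.9

Cathode: Ce⁴⁺/Ce³⁺; anode: Cu²⁺/Cu. E°cell = +1.30 V, n = 2.
log K = nE°cell / 0.0592 = (2)(+1.30) / 0.0592 = 43.9.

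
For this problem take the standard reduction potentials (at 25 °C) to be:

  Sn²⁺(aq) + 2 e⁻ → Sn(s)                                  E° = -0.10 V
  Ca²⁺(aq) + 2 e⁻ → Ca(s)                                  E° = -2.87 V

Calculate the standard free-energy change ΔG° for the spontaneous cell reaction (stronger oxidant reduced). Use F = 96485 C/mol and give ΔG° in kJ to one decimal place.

Sn²⁺/Sn (E° = -0.10 V) is the cathode; Ca²⁺/Ca (E° = -2.87 V) is the anode, so E°cell = +2.77 V.
Balancing electrons gives n = 2 (lcm of 2 and 2).
ΔG° = −nFE° = −(2)(96485)(+2.77) = -534,527 J = -534.5 kJ.

-534.5 kJ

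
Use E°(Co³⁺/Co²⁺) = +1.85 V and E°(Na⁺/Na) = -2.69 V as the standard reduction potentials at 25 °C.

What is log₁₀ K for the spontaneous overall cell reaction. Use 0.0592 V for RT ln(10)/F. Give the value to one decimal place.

76.7

Cathode: Co³⁺/Co²⁺; anode: Na⁺/Na. E°cell = +4.54 V, n = 1.
log K = nE°cell / 0.0592 = (1)(+4.54) / 0.0592 = 76.7.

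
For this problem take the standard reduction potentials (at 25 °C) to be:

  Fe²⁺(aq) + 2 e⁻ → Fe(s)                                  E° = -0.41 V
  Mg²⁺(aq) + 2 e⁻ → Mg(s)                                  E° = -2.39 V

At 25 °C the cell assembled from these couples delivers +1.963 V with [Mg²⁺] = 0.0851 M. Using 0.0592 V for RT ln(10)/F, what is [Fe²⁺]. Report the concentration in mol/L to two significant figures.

Fe²⁺/Fe is the cathode, Mg²⁺/Mg the anode: E°cell = +1.98 V, n = 2.
Overall reaction: Fe²⁺(aq) + Mg(s) → Fe(s) + Mg²⁺(aq); Q = [Mg²⁺]^1/[Fe²⁺]^1.
From E = E° − (0.0592/n) log Q: log Q = (E° − E)·n/0.0592 = (+1.98 − (+1.963))·2/0.0592 = 0.5743.
So 1·log[Fe²⁺] = 1·log(0.0851) − log Q = -1.0701 − (0.5743) = -1.6444; [Fe²⁺] = 10^(-1.6444) ≈ 0.023 M.

0.023 M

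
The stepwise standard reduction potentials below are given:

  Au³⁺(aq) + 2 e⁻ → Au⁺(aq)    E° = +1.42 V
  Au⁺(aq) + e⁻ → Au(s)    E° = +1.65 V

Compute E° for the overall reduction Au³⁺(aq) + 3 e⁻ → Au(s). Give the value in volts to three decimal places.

Since ΔG° = −nFE° is additive over sequential reductions, n₃E°₃ = n₁E°₁ + n₂E°₂.
E°₃ = (2×+1.42 + 1×+1.65) / 3 = (+4.490) / 3 = +1.497 V.
Simply averaging or adding the two E° values would be wrong; the electron-weighted sum is required.

+1.497 V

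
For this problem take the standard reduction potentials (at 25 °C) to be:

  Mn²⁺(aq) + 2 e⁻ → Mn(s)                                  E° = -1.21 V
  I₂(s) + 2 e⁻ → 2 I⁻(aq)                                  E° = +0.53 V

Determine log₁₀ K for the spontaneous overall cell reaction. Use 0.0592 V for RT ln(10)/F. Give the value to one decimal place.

Cathode: I₂/I⁻; anode: Mn²⁺/Mn. E°cell = +1.74 V, n = 2.
log K = nE°cell / 0.0592 = (2)(+1.74) / 0.0592 = 58.8.

58.8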